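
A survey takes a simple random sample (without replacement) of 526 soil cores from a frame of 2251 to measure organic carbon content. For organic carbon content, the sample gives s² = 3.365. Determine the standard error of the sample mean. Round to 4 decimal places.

0.0700

Under SRS without replacement, Var(ȳ) = (1 − f)·s²/n with f = n/N = 526/2251 = 0.23367392.
Var(ȳ) = (1 − 0.23367392)·3.365/526 = 0.76632608·0.0063973384 = 0.0049024472.
SE(ȳ) = √(0.0049024472) = 0.0700.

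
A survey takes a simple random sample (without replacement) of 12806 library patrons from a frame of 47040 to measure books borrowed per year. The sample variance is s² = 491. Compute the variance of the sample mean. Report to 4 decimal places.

Under SRS without replacement, Var(ȳ) = (1 − f)·s²/n with f = n/N = 12806/47040 = 0.27223639.
Var(ȳ) = (1 − 0.27223639)·491/12806 = 0.72776361·0.038341402 = 0.027903477.

0.0279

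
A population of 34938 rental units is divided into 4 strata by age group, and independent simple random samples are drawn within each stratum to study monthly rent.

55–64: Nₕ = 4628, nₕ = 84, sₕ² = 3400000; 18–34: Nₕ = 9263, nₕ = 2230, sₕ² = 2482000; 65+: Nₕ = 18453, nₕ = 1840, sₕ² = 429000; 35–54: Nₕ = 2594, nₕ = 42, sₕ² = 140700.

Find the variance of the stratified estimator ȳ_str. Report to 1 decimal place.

Var(ȳ_str) = Σₕ Wₕ²(1 − fₕ)sₕ²/nₕ with Wₕ = Nₕ/N, N = 34938.
55–64: Wₕ = 0.13246322; term = 0.13246322²·(1 − 0.01815039)·3400000/84 = 697.32498.
18–34: Wₕ = 0.26512680; term = 0.26512680²·(1 − 0.24074274)·2482000/2230 = 59.400912.
65+: Wₕ = 0.52816418; term = 0.52816418²·(1 − 0.09971278)·429000/1840 = 58.554252.
35–54: Wₕ = 0.07424581; term = 0.07424581²·(1 − 0.01619121)·140700/42 = 18.167676.
Sum = 833.44782.

833.4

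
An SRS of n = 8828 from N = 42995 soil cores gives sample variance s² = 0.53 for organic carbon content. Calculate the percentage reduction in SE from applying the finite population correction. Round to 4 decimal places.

f = n/N = 8828/42995 = 0.20532620.
SE_no-fpc = √(s²/n) = 0.0077483062; SE_fpc = √((1−f)s²/n) = 0.0069071871.
Ratio = √(1−f) = 0.89144478. Reduction = 100·(1 − 0.89144478) = 10.8555%.

10.8555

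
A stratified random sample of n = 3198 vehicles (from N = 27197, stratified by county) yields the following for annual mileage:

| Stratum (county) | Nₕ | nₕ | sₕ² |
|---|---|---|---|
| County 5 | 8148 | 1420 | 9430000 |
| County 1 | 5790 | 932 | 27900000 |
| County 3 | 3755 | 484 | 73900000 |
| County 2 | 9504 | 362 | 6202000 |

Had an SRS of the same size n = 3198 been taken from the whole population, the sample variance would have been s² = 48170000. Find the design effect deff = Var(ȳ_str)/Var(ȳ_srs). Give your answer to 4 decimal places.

0.4648

Var(ȳ_str) = Σ Wₕ²(1−fₕ)sₕ²/nₕ with Wₕ = Nₕ/27197:
  County 5: (8148/27197)²·(1−1420/8148)·9430000/1420 = 492.17364
  County 1: (5790/27197)²·(1−932/5790)·27900000/932 = 1138.3672
  County 3: (3755/27197)²·(1−484/3755)·73900000/484 = 2535.4063
  County 2: (9504/27197)²·(1−362/9504)·6202000/362 = 2012.4673
  → Var(ȳ_str) = 6178.4144.
Var(ȳ_srs) = (1 − 3198/27197)·48170000/3198 = 13291.388.
deff = 6178.4144 / 13291.388 = 0.4648.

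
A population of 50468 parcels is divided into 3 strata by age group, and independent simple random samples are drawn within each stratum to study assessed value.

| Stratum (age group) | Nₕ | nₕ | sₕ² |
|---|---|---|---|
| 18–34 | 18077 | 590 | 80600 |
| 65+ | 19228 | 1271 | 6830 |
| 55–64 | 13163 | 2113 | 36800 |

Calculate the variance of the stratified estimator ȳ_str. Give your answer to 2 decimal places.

Var(ȳ_str) = Σₕ Wₕ²(1 − fₕ)sₕ²/nₕ with Wₕ = Nₕ/N, N = 50468.
18–34: Wₕ = 0.35818737; term = 0.35818737²·(1 − 0.03263816)·80600/590 = 16.954794.
65+: Wₕ = 0.38099390; term = 0.38099390²·(1 − 0.06610152)·6830/1271 = 0.72846864.
55–64: Wₕ = 0.26081874; term = 0.26081874²·(1 − 0.16052572)·36800/2113 = 0.99456528.
Sum = 18.677828.

18.68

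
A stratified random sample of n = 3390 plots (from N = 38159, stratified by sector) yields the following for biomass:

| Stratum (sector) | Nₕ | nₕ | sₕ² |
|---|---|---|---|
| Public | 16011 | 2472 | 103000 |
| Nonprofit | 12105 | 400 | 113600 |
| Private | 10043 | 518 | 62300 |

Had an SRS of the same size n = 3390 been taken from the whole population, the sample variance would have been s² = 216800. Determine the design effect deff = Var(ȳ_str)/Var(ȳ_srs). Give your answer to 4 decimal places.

0.7163

Var(ȳ_str) = Σ Wₕ²(1−fₕ)sₕ²/nₕ with Wₕ = Nₕ/38159:
  Public: (16011/38159)²·(1−2472/16011)·103000/2472 = 6.2029722
  Nonprofit: (12105/38159)²·(1−400/12105)·113600/400 = 27.635071
  Private: (10043/38159)²·(1−518/10043)·62300/518 = 7.9011947
  → Var(ȳ_str) = 41.739238.
Var(ȳ_srs) = (1 − 3390/38159)·216800/3390 = 58.271312.
deff = 41.739238 / 58.271312 = 0.7163.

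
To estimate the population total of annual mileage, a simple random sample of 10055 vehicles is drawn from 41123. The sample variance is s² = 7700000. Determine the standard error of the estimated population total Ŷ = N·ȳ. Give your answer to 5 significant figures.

Var(Ŷ) = N²·Var(ȳ) = N²·(1 − n/N)·s²/n.
f = 10055/41123 = 0.24451037; Var(ȳ) = 0.75548963·7700000/10055 = 578.54502.
Var(Ŷ) = 41123² · 578.54502 = 9.7837814 × 10^11.
SE(Ŷ) = √(9.7837814 × 10^11) = 989130.

989130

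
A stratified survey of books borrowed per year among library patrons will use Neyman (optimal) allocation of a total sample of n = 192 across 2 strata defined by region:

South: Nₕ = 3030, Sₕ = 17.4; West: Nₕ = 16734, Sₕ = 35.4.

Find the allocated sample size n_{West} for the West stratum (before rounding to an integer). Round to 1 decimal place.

176.3

Neyman allocation: nₕ = n·NₕSₕ / Σⱼ NⱼSⱼ.
Σ NⱼSⱼ = 3030·17.4 + 16734·35.4 = 645105.6.
n_{West} = 192·16734·35.4 / 645105.6 = 176.3.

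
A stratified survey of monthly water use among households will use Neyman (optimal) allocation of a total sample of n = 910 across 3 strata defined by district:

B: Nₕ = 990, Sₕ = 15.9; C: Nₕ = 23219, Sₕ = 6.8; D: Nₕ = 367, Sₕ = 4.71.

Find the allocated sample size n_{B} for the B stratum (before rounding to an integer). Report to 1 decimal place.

Neyman allocation: nₕ = n·NₕSₕ / Σⱼ NⱼSⱼ.
Σ NⱼSⱼ = 990·15.9 + 23219·6.8 + 367·4.71 = 175358.77.
n_{B} = 910·990·15.9 / 175358.77 = 81.7.

81.7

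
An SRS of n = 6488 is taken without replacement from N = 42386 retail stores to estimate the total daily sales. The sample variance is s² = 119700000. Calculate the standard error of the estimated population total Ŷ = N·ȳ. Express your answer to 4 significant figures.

5.298 × 10^6

Var(Ŷ) = N²·Var(ȳ) = N²·(1 − n/N)·s²/n.
f = 6488/42386 = 0.15306941; Var(ȳ) = 0.84693059·119700000/6488 = 15625.399.
Var(Ŷ) = 42386² · 15625.399 = 2.807217 × 10^13.
SE(Ŷ) = √(2.807217 × 10^13) = 5.298 × 10^6.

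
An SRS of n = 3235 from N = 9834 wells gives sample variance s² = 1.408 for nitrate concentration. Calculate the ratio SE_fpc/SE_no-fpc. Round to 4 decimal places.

f = n/N = 3235/9834 = 0.32896075.
SE_no-fpc = √(s²/n) = 0.020862396; SE_fpc = √((1−f)s²/n) = 0.017089846.
Ratio = √(1−f) = 0.81916986.

0.8192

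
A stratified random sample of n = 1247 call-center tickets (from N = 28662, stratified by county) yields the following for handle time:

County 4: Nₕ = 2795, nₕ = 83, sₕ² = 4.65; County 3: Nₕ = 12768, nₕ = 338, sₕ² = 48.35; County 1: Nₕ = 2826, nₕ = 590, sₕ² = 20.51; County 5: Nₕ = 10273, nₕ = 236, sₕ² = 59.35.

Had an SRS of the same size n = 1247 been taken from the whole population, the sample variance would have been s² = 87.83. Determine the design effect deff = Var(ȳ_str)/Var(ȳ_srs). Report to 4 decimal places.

Var(ȳ_str) = Σ Wₕ²(1−fₕ)sₕ²/nₕ with Wₕ = Nₕ/28662:
  County 4: (2795/28662)²·(1−83/2795)·4.65/83 = 5.1693195 × 10^-4
  County 3: (12768/28662)²·(1−338/12768)·48.35/338 = 0.027635085
  County 1: (2826/28662)²·(1−590/2826)·20.51/590 = 2.6738967 × 10^-4
  County 5: (10273/28662)²·(1−236/10273)·59.35/236 = 0.031564357
  → Var(ȳ_str) = 0.059983764.
Var(ȳ_srs) = (1 − 1247/28662)·87.83/1247 = 0.067368703.
deff = 0.059983764 / 0.067368703 = 0.8904.

0.8904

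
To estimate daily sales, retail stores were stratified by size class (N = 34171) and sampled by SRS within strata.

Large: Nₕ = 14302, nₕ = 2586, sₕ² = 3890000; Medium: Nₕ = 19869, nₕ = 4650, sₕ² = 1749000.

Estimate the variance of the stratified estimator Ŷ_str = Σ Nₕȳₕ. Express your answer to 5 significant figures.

3.6579 × 10^11

Var(Ŷ_str) = Σₕ Nₕ²(1 − fₕ)sₕ²/nₕ.
Large: 14302²·(1 − 2586/14302)·3890000/2586 = 2.520561 × 10^11.
Medium: 19869²·(1 − 4650/19869)·1749000/4650 = 1.1373627 × 10^11.
Sum = 3.6579237 × 10^11.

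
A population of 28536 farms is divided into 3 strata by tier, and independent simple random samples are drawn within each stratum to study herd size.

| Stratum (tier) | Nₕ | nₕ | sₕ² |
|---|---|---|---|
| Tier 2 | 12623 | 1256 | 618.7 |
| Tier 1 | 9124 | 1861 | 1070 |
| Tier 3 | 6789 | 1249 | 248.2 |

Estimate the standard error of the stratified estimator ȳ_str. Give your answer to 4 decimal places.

Var(ȳ_str) = Σₕ Wₕ²(1 − fₕ)sₕ²/nₕ with Wₕ = Nₕ/N, N = 28536.
Tier 2: Wₕ = 0.44235352; term = 0.44235352²·(1 − 0.09950091)·618.7/1256 = 0.086798601.
Tier 1: Wₕ = 0.31973647; term = 0.31973647²·(1 − 0.20396756)·1070/1861 = 0.046789945.
Tier 3: Wₕ = 0.23791001; term = 0.23791001²·(1 − 0.18397408)·248.2/1249 = 0.0091784368.
Sum = 0.14276698.
SE = √(0.14276698) = 0.3778.

0.3778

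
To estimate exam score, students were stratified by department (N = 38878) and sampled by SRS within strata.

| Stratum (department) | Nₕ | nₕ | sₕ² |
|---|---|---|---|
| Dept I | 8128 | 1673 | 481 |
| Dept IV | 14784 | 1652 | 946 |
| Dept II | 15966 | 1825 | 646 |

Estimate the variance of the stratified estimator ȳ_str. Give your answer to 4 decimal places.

Var(ȳ_str) = Σₕ Wₕ²(1 − fₕ)sₕ²/nₕ with Wₕ = Nₕ/N, N = 38878.
Dept I: Wₕ = 0.20906425; term = 0.20906425²·(1 − 0.20583169)·481/1673 = 0.0099797864.
Dept IV: Wₕ = 0.38026647; term = 0.38026647²·(1 − 0.11174242)·946/1652 = 0.073552272.
Dept II: Wₕ = 0.41066927; term = 0.41066927²·(1 − 0.11430540)·646/1825 = 0.052873501.
Sum = 0.13640556.

0.1364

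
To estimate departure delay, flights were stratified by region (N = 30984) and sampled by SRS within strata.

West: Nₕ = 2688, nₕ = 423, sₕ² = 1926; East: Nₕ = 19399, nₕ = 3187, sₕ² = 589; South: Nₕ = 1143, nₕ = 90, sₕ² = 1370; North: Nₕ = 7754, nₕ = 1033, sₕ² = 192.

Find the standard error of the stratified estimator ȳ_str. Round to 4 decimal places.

0.3444

Var(ȳ_str) = Σₕ Wₕ²(1 − fₕ)sₕ²/nₕ with Wₕ = Nₕ/N, N = 30984.
West: Wₕ = 0.08675445; term = 0.08675445²·(1 − 0.15736607)·1926/423 = 0.028876092.
East: Wₕ = 0.62609734; term = 0.62609734²·(1 − 0.16428682)·589/3187 = 0.060544431.
South: Wₕ = 0.03689001; term = 0.03689001²·(1 − 0.07874016)·1370/90 = 0.019084364.
North: Wₕ = 0.25025820; term = 0.25025820²·(1 − 0.13322156)·192/1033 = 0.010089871.
Sum = 0.11859476.
SE = √(0.11859476) = 0.3444.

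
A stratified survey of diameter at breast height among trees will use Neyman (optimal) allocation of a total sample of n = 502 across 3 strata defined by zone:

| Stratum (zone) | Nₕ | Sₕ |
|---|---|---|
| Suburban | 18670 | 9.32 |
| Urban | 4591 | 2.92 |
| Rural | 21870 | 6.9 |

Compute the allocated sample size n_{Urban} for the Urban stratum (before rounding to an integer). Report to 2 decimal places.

19.89

Neyman allocation: nₕ = n·NₕSₕ / Σⱼ NⱼSⱼ.
Σ NⱼSⱼ = 18670·9.32 + 4591·2.92 + 21870·6.9 = 338313.12.
n_{Urban} = 502·4591·2.92 / 338313.12 = 19.89.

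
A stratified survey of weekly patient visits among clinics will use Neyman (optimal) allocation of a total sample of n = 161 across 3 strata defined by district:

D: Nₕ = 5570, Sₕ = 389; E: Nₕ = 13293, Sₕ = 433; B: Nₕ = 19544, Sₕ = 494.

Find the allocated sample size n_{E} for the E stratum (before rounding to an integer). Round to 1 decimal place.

Neyman allocation: nₕ = n·NₕSₕ / Σⱼ NⱼSⱼ.
Σ NⱼSⱼ = 5570·389 + 13293·433 + 19544·494 = 1.7577335 × 10^7.
n_{E} = 161·13293·433 / (1.7577335 × 10^7) = 52.7.

52.7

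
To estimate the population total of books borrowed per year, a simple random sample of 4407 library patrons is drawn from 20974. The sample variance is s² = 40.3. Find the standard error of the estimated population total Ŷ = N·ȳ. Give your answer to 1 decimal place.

1782.6

Var(Ŷ) = N²·Var(ȳ) = N²·(1 − n/N)·s²/n.
f = 4407/20974 = 0.21011729; Var(ȳ) = 0.78988271·40.3/4407 = 0.0072231162.
Var(Ŷ) = 20974² · 0.0072231162 = 3.1775115 × 10^6.
SE(Ŷ) = √(3.1775115 × 10^6) = 1782.6.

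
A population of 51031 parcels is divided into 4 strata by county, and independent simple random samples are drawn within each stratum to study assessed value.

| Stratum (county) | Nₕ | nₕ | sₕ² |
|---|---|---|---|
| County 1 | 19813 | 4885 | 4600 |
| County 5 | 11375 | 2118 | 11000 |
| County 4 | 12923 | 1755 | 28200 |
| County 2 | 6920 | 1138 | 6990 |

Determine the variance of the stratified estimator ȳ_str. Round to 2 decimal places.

Var(ȳ_str) = Σₕ Wₕ²(1 − fₕ)sₕ²/nₕ with Wₕ = Nₕ/N, N = 51031.
County 1: Wₕ = 0.38825420; term = 0.38825420²·(1 − 0.24655529)·4600/4885 = 0.10694906.
County 5: Wₕ = 0.22290373; term = 0.22290373²·(1 − 0.18619780)·11000/2118 = 0.21000046.
County 4: Wₕ = 0.25323823; term = 0.25323823²·(1 − 0.13580438)·28200/1755 = 0.89051775.
County 2: Wₕ = 0.13560385; term = 0.13560385²·(1 − 0.16445087)·6990/1138 = 0.09437369.
Sum = 1.301841.

1.30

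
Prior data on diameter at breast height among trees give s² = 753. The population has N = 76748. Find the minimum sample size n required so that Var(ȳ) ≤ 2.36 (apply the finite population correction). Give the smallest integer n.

318

Without fpc, n₀ = s²/D = 753/2.36 = 319.0678.
With fpc, (1 − n/N)·s²/n ≤ D requires n ≥ n₀/(1 + n₀/N) = 319.0678/(1 + 319.0678/76748) = 317.7468.
Rounding up, n = 318.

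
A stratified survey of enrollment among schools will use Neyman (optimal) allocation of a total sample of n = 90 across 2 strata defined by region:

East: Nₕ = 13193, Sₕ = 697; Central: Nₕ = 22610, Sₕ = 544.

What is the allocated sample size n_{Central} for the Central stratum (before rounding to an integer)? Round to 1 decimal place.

51.5

Neyman allocation: nₕ = n·NₕSₕ / Σⱼ NⱼSⱼ.
Σ NⱼSⱼ = 13193·697 + 22610·544 = 2.1495361 × 10^7.
n_{Central} = 90·22610·544 / (2.1495361 × 10^7) = 51.5.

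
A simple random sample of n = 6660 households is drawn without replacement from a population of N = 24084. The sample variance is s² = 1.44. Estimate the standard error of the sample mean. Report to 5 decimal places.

0.01251

Under SRS without replacement, Var(ȳ) = (1 − f)·s²/n with f = n/N = 6660/24084 = 0.27653214.
Var(ȳ) = (1 − 0.27653214)·1.44/6660 = 0.72346786·2.1621622 × 10^-4 = 1.5642548 × 10^-4.
SE(ȳ) = √(1.5642548 × 10^-4) = 0.01251.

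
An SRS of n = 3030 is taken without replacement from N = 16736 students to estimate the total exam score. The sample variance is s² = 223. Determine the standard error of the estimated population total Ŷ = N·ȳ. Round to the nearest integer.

Var(Ŷ) = N²·Var(ȳ) = N²·(1 − n/N)·s²/n.
f = 3030/16736 = 0.18104685; Var(ȳ) = 0.81895315·223/3030 = 0.06027279.
Var(Ŷ) = 16736² · 0.06027279 = 1.6882029 × 10^7.
SE(Ŷ) = √(1.6882029 × 10^7) = 4109.

4109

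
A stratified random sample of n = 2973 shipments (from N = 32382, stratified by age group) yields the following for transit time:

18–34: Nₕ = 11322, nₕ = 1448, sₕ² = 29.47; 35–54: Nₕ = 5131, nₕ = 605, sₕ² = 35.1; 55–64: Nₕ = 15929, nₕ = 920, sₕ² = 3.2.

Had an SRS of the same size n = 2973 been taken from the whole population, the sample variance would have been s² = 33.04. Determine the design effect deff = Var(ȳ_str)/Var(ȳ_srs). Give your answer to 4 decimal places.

0.4209

Var(ȳ_str) = Σ Wₕ²(1−fₕ)sₕ²/nₕ with Wₕ = Nₕ/32382:
  18–34: (11322/32382)²·(1−1448/11322)·29.47/1448 = 0.002169804
  35–54: (5131/32382)²·(1−605/5131)·35.1/605 = 0.0012848753
  55–64: (15929/32382)²·(1−920/15929)·3.2/920 = 7.9303998 × 10^-4
  → Var(ȳ_str) = 0.0042477193.
Var(ȳ_srs) = (1 − 2973/32382)·33.04/2973 = 0.010093034.
deff = 0.0042477193 / 0.010093034 = 0.4209.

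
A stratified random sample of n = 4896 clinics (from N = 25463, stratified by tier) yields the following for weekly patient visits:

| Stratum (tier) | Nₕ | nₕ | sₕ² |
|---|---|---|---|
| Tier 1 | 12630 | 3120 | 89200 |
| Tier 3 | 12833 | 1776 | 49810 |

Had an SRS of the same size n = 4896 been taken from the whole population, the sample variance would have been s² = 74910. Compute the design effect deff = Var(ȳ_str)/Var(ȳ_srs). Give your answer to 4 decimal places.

0.9252

Var(ȳ_str) = Σ Wₕ²(1−fₕ)sₕ²/nₕ with Wₕ = Nₕ/25463:
  Tier 1: (12630/25463)²·(1−3120/12630)·89200/3120 = 5.2963294
  Tier 3: (12833/25463)²·(1−1776/12833)·49810/1776 = 6.1379019
  → Var(ȳ_str) = 11.434231.
Var(ȳ_srs) = (1 − 4896/25463)·74910/4896 = 12.358329.
deff = 11.434231 / 12.358329 = 0.9252.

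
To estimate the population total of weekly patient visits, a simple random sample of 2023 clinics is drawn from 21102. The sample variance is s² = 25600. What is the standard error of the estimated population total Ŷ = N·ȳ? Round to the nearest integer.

71378

Var(Ŷ) = N²·Var(ȳ) = N²·(1 − n/N)·s²/n.
f = 2023/21102 = 0.09586769; Var(ȳ) = 0.90413231·25600/2023 = 11.441318.
Var(Ŷ) = 21102² · 11.441318 = 5.0947549 × 10^9.
SE(Ŷ) = √(5.0947549 × 10^9) = 71378.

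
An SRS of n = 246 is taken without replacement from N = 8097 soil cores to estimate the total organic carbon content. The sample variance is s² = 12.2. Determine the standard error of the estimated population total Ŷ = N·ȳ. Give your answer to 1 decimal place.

Var(Ŷ) = N²·Var(ȳ) = N²·(1 − n/N)·s²/n.
f = 246/8097 = 0.03038162; Var(ȳ) = 0.96961838·12.2/246 = 0.048086765.
Var(Ŷ) = 8097² · 0.048086765 = 3.1526361 × 10^6.
SE(Ŷ) = √(3.1526361 × 10^6) = 1775.6.

1775.6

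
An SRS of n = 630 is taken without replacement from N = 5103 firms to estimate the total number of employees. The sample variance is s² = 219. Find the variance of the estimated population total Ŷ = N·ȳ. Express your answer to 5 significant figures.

Var(Ŷ) = N²·Var(ȳ) = N²·(1 − n/N)·s²/n.
f = 630/5103 = 0.12345679; Var(ȳ) = 0.87654321·219/630 = 0.30470312.
Var(Ŷ) = 5103² · 0.30470312 = 7.9346548 × 10^6.

7.9347 × 10^6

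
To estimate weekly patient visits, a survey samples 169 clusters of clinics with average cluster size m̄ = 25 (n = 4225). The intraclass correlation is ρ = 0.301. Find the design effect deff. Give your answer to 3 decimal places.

deff = 1 + (25 − 1)·0.301 = 1 + 7.224 = 8.224.

8.224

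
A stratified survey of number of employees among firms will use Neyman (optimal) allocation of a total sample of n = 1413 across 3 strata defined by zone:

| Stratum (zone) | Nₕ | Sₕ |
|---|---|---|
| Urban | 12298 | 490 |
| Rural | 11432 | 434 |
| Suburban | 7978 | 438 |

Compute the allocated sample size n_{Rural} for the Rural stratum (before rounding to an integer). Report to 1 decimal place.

Neyman allocation: nₕ = n·NₕSₕ / Σⱼ NⱼSⱼ.
Σ NⱼSⱼ = 12298·490 + 11432·434 + 7978·438 = 1.4481872 × 10^7.
n_{Rural} = 1413·11432·434 / (1.4481872 × 10^7) = 484.1.

484.1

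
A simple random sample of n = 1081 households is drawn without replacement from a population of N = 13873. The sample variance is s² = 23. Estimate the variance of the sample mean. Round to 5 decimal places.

Under SRS without replacement, Var(ȳ) = (1 − f)·s²/n with f = n/N = 1081/13873 = 0.07792114.
Var(ȳ) = (1 − 0.07792114)·23/1081 = 0.92207886·0.021276596 = 0.019618699.

0.01962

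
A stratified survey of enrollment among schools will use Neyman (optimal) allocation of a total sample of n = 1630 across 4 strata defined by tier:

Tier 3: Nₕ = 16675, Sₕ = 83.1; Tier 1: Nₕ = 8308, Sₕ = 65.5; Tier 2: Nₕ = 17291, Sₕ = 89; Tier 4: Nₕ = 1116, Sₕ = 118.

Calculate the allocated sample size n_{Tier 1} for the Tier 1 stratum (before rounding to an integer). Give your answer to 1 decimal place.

Neyman allocation: nₕ = n·NₕSₕ / Σⱼ NⱼSⱼ.
Σ NⱼSⱼ = 16675·83.1 + 8308·65.5 + 17291·89 + 1116·118 = 3.6004535 × 10^6.
n_{Tier 1} = 1630·8308·65.5 / (3.6004535 × 10^6) = 246.4.

246.4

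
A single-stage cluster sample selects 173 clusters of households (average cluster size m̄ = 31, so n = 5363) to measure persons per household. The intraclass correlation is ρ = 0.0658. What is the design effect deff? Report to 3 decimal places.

deff = 1 + (31 − 1)·0.0658 = 1 + 1.974 = 2.974.

2.974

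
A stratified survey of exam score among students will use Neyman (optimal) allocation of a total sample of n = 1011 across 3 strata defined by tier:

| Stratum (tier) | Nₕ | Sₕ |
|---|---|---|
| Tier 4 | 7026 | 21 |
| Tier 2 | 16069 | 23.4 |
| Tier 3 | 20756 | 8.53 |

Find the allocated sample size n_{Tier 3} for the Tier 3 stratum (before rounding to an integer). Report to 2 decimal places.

Neyman allocation: nₕ = n·NₕSₕ / Σⱼ NⱼSⱼ.
Σ NⱼSⱼ = 7026·21 + 16069·23.4 + 20756·8.53 = 700609.28.
n_{Tier 3} = 1011·20756·8.53 / 700609.28 = 255.49.

255.49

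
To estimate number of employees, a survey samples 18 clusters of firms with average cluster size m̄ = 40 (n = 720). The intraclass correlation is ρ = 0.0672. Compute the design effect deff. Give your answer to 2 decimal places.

3.62

deff = 1 + (40 − 1)·0.0672 = 1 + 2.6208 = 3.6208.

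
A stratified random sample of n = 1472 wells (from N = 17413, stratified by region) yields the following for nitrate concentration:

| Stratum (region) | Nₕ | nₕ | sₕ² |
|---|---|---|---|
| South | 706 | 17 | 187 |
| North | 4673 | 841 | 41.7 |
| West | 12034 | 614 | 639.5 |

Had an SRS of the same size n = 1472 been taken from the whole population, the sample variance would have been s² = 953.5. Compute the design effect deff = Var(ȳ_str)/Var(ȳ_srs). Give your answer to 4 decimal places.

0.8308

Var(ȳ_str) = Σ Wₕ²(1−fₕ)sₕ²/nₕ with Wₕ = Nₕ/17413:
  South: (706/17413)²·(1−17/706)·187/17 = 0.01764694
  North: (4673/17413)²·(1−841/4673)·41.7/841 = 0.0029282904
  West: (12034/17413)²·(1−614/12034)·639.5/614 = 0.47206422
  → Var(ȳ_str) = 0.49263945.
Var(ȳ_srs) = (1 − 1472/17413)·953.5/1472 = 0.59300021.
deff = 0.49263945 / 0.59300021 = 0.8308.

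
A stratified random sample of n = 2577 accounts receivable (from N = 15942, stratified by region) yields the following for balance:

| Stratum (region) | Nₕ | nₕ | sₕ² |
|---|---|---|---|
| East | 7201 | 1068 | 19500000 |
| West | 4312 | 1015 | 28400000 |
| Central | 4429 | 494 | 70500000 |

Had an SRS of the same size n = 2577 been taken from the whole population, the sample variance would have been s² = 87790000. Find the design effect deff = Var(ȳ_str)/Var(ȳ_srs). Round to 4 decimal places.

Var(ȳ_str) = Σ Wₕ²(1−fₕ)sₕ²/nₕ with Wₕ = Nₕ/15942:
  East: (7201/15942)²·(1−1068/7201)·19500000/1068 = 3172.806
  West: (4312/15942)²·(1−1015/4312)·28400000/1015 = 1565.1804
  Central: (4429/15942)²·(1−494/4429)·70500000/494 = 9786.4904
  → Var(ȳ_str) = 14524.477.
Var(ȳ_srs) = (1 − 2577/15942)·87790000/2577 = 28559.907.
deff = 14524.477 / 28559.907 = 0.5086.

0.5086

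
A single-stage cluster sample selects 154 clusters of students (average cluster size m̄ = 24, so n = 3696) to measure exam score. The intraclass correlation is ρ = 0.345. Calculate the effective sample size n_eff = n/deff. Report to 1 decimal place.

deff = 1 + (24 − 1)·0.345 = 1 + 7.935 = 8.935.
n_eff = 3696 / 8.935 = 413.7.

413.7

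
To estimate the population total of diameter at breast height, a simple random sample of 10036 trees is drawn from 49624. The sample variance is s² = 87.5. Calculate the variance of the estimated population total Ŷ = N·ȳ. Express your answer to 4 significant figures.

Var(Ŷ) = N²·Var(ȳ) = N²·(1 − n/N)·s²/n.
f = 10036/49624 = 0.20224085; Var(ȳ) = 0.79775915·87.5/10036 = 0.0069553533.
Var(Ŷ) = 49624² · 0.0069553533 = 1.7127845 × 10^7.

1.713 × 10^7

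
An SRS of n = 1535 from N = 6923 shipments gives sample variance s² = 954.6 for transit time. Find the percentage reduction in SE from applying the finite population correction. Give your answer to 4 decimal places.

f = n/N = 1535/6923 = 0.22172469.
SE_no-fpc = √(s²/n) = 0.78859955; SE_fpc = √((1−f)s²/n) = 0.69570184.
Ratio = √(1−f) = 0.88219914. Reduction = 100·(1 − 0.88219914) = 11.7801%.

11.7801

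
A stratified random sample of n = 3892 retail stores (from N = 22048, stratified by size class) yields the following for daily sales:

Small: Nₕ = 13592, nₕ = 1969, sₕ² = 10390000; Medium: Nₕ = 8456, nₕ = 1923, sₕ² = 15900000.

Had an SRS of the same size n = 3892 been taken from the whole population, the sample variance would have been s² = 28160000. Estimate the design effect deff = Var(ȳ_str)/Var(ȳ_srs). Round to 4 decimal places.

Var(ȳ_str) = Σ Wₕ²(1−fₕ)sₕ²/nₕ with Wₕ = Nₕ/22048:
  Small: (13592/22048)²·(1−1969/13592)·10390000/1969 = 1714.8772
  Medium: (8456/22048)²·(1−1923/8456)·15900000/1923 = 939.63043
  → Var(ȳ_str) = 2654.5076.
Var(ȳ_srs) = (1 − 3892/22048)·28160000/3892 = 5958.1412.
deff = 2654.5076 / 5958.1412 = 0.4455.

0.4455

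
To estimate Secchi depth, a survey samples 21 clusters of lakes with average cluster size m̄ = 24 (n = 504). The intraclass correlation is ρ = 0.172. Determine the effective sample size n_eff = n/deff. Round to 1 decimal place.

101.7

deff = 1 + (24 − 1)·0.172 = 1 + 3.956 = 4.956.
n_eff = 504 / 4.956 = 101.7.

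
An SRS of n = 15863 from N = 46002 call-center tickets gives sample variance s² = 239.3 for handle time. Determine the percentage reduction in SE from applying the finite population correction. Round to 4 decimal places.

f = n/N = 15863/46002 = 0.34483283.
SE_no-fpc = √(s²/n) = 0.12282271; SE_fpc = √((1−f)s²/n) = 0.099415648.
Ratio = √(1−f) = 0.80942397. Reduction = 100·(1 − 0.80942397) = 19.0576%.

19.0576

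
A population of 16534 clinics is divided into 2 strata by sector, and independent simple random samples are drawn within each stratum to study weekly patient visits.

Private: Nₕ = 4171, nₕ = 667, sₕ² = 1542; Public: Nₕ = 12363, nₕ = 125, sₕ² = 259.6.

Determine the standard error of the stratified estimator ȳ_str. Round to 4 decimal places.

1.1283

Var(ȳ_str) = Σₕ Wₕ²(1 − fₕ)sₕ²/nₕ with Wₕ = Nₕ/N, N = 16534.
Private: Wₕ = 0.25226805; term = 0.25226805²·(1 − 0.15991369)·1542/667 = 0.12359672.
Public: Wₕ = 0.74773195; term = 0.74773195²·(1 − 0.01011081)·259.6/125 = 1.1494051.
Sum = 1.2730018.
SE = √(1.2730018) = 1.1283.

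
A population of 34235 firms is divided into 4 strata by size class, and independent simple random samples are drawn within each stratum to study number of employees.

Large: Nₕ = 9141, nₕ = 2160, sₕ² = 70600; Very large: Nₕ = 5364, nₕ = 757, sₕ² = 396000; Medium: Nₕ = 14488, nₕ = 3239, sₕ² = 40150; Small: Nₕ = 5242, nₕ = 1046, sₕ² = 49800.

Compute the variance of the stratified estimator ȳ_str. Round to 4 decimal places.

15.4265

Var(ȳ_str) = Σₕ Wₕ²(1 − fₕ)sₕ²/nₕ with Wₕ = Nₕ/N, N = 34235.
Large: Wₕ = 0.26700745; term = 0.26700745²·(1 − 0.23629800)·70600/2160 = 1.7795969.
Very large: Wₕ = 0.15668176; term = 0.15668176²·(1 − 0.14112603)·396000/757 = 11.029749.
Medium: Wₕ = 0.42319264; term = 0.42319264²·(1 − 0.22356433)·40150/3239 = 1.7236786.
Small: Wₕ = 0.15311815; term = 0.15311815²·(1 − 0.19954216)·49800/1046 = 0.89348958.
Sum = 15.426514.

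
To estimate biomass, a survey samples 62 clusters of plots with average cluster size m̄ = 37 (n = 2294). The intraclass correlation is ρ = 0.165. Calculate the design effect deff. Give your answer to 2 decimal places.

6.94

deff = 1 + (37 − 1)·0.165 = 1 + 5.94 = 6.94.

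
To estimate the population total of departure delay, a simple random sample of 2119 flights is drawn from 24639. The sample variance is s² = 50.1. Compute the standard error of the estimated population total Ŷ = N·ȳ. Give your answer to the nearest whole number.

Var(Ŷ) = N²·Var(ȳ) = N²·(1 − n/N)·s²/n.
f = 2119/24639 = 0.08600187; Var(ȳ) = 0.91399813·50.1/2119 = 0.021609866.
Var(Ŷ) = 24639² · 0.021609866 = 1.3118924 × 10^7.
SE(Ŷ) = √(1.3118924 × 10^7) = 3622.

3622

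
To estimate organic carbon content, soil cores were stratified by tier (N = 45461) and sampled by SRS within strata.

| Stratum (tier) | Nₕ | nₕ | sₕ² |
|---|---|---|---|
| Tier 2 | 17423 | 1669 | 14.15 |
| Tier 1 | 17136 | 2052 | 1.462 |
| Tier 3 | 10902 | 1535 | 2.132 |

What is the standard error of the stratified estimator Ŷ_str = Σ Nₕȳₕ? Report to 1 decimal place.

Var(Ŷ_str) = Σₕ Nₕ²(1 − fₕ)sₕ²/nₕ.
Tier 2: 17423²·(1 − 1669/17423)·14.15/1669 = 2.3270938 × 10^6.
Tier 1: 17136²·(1 − 2052/17136)·1.462/2052 = 184160.29.
Tier 3: 10902²·(1 − 1535/10902)·2.132/1535 = 141835.69.
Sum = 2.6530898 × 10^6.
SE = √(2.6530898 × 10^6) = 1628.8.

1628.8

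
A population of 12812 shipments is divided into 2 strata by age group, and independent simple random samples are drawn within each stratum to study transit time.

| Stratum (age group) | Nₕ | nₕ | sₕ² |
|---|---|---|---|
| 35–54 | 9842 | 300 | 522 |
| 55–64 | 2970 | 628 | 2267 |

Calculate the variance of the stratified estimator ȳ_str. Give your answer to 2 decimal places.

1.15

Var(ȳ_str) = Σₕ Wₕ²(1 − fₕ)sₕ²/nₕ with Wₕ = Nₕ/N, N = 12812.
35–54: Wₕ = 0.76818608; term = 0.76818608²·(1 − 0.03048161)·522/300 = 0.99549289.
55–64: Wₕ = 0.23181392; term = 0.23181392²·(1 − 0.21144781)·2267/628 = 0.15296827.
Sum = 1.1484612.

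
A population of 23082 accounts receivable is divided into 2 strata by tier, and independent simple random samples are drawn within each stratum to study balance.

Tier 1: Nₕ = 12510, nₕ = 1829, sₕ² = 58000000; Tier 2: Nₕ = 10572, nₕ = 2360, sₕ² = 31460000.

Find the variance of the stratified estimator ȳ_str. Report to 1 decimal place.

Var(ȳ_str) = Σₕ Wₕ²(1 − fₕ)sₕ²/nₕ with Wₕ = Nₕ/N, N = 23082.
Tier 1: Wₕ = 0.54198076; term = 0.54198076²·(1 − 0.14620304)·58000000/1829 = 7953.1036.
Tier 2: Wₕ = 0.45801924; term = 0.45801924²·(1 − 0.22323118)·31460000/2360 = 2172.2306.
Sum = 10125.334.

10125.3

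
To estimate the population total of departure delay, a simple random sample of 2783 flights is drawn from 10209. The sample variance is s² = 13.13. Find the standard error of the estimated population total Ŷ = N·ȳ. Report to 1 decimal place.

598.1

Var(Ŷ) = N²·Var(ȳ) = N²·(1 − n/N)·s²/n.
f = 2783/10209 = 0.27260261; Var(ȳ) = 0.72739739·13.13/2783 = 0.0034318102.
Var(Ŷ) = 10209² · 0.0034318102 = 357675.89.
SE(Ŷ) = √(357675.89) = 598.1.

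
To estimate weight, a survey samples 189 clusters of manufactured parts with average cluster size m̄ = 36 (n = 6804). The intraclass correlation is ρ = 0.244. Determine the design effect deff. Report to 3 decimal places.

deff = 1 + (36 − 1)·0.244 = 1 + 8.54 = 9.54.

9.540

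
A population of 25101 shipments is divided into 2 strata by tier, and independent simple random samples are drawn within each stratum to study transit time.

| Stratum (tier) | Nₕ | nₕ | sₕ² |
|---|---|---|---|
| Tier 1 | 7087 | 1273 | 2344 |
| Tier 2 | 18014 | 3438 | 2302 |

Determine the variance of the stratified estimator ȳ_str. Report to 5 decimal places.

Var(ȳ_str) = Σₕ Wₕ²(1 − fₕ)sₕ²/nₕ with Wₕ = Nₕ/N, N = 25101.
Tier 1: Wₕ = 0.28233935; term = 0.28233935²·(1 − 0.17962466)·2344/1273 = 0.12041612.
Tier 2: Wₕ = 0.71766065; term = 0.71766065²·(1 − 0.19085156)·2302/3438 = 0.27903965.
Sum = 0.39945577.

0.39946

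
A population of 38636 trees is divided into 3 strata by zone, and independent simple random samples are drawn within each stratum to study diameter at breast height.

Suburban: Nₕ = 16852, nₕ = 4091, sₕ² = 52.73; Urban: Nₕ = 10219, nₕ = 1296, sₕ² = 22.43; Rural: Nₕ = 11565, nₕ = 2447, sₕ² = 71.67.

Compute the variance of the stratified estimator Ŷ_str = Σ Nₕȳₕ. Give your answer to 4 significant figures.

7.438 × 10^6

Var(Ŷ_str) = Σₕ Nₕ²(1 − fₕ)sₕ²/nₕ.
Suburban: 16852²·(1 − 4091/16852)·52.73/4091 = 2.7718163 × 10^6.
Urban: 10219²·(1 − 1296/10219)·22.43/1296 = 1.5781329 × 10^6.
Rural: 11565²·(1 − 2447/11565)·71.67/2447 = 3.0885075 × 10^6.
Sum = 7.4384567 × 10^6.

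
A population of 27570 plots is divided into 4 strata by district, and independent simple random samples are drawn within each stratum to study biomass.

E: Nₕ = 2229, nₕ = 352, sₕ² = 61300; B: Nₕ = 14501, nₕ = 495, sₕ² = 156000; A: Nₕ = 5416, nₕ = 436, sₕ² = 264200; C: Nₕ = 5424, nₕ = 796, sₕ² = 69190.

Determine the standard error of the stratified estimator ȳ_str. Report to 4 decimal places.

10.4661

Var(ȳ_str) = Σₕ Wₕ²(1 − fₕ)sₕ²/nₕ with Wₕ = Nₕ/N, N = 27570.
E: Wₕ = 0.08084875; term = 0.08084875²·(1 − 0.15791835)·61300/352 = 0.95855849.
B: Wₕ = 0.52597026; term = 0.52597026²·(1 − 0.03413558)·156000/495 = 84.20889.
A: Wₕ = 0.19644541; term = 0.19644541²·(1 − 0.08050222)·264200/436 = 21.502096.
C: Wₕ = 0.19673558; term = 0.19673558²·(1 − 0.14675516)·69190/796 = 2.8705807.
Sum = 109.54013.
SE = √(109.54013) = 10.4661.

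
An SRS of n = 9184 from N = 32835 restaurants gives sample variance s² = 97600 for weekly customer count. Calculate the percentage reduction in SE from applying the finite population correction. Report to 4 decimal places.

15.1296

f = n/N = 9184/32835 = 0.27970154.
SE_no-fpc = √(s²/n) = 3.2599352; SE_fpc = √((1−f)s²/n) = 2.76672.
Ratio = √(1−f) = 0.84870399. Reduction = 100·(1 − 0.84870399) = 15.1296%.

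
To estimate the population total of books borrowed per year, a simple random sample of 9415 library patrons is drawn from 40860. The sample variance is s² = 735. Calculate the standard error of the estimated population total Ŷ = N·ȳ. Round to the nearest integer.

Var(Ŷ) = N²·Var(ȳ) = N²·(1 − n/N)·s²/n.
f = 9415/40860 = 0.23042095; Var(ȳ) = 0.76957905·735/9415 = 0.060078662.
Var(Ŷ) = 40860² · 0.060078662 = 1.0030371 × 10^8.
SE(Ŷ) = √(1.0030371 × 10^8) = 10015.

10015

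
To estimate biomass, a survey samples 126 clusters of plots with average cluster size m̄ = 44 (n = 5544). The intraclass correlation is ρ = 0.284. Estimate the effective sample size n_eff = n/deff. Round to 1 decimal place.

deff = 1 + (44 − 1)·0.284 = 1 + 12.212 = 13.212.
n_eff = 5544 / 13.212 = 419.6.

419.6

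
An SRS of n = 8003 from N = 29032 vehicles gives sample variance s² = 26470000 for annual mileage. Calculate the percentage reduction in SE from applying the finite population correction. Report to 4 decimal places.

f = n/N = 8003/29032 = 0.27566134.
SE_no-fpc = √(s²/n) = 57.510953; SE_fpc = √((1−f)s²/n) = 48.946472.
Ratio = √(1−f) = 0.85108088. Reduction = 100·(1 − 0.85108088) = 14.8919%.

14.8919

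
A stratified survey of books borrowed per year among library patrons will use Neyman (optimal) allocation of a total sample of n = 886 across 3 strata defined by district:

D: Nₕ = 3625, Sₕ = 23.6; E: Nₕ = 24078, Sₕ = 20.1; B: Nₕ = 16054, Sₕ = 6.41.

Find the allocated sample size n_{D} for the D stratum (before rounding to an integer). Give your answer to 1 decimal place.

112.7

Neyman allocation: nₕ = n·NₕSₕ / Σⱼ NⱼSⱼ.
Σ NⱼSⱼ = 3625·23.6 + 24078·20.1 + 16054·6.41 = 672423.94.
n_{D} = 886·3625·23.6 / 672423.94 = 112.7.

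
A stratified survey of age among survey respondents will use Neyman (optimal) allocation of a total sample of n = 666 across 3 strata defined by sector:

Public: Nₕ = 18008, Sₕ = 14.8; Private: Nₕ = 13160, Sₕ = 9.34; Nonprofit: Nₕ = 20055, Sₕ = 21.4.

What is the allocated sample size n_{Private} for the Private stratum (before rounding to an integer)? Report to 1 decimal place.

100.0

Neyman allocation: nₕ = n·NₕSₕ / Σⱼ NⱼSⱼ.
Σ NⱼSⱼ = 18008·14.8 + 13160·9.34 + 20055·21.4 = 818609.8.
n_{Private} = 666·13160·9.34 / 818609.8 = 100.0.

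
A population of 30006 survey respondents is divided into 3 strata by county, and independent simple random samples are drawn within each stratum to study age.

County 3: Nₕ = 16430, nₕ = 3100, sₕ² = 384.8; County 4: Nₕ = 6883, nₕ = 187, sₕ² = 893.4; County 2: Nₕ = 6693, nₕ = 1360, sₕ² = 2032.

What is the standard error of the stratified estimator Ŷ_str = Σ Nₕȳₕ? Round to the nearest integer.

Var(Ŷ_str) = Σₕ Nₕ²(1 − fₕ)sₕ²/nₕ.
County 3: 16430²·(1 − 3100/16430)·384.8/3100 = 2.7185735 × 10^7.
County 4: 6883²·(1 − 187/6883)·893.4/187 = 2.2018998 × 10^8.
County 2: 6693²·(1 − 1360/6693)·2032/1360 = 5.333069 × 10^7.
Sum = 3.0070641 × 10^8.
SE = √(3.0070641 × 10^8) = 17341.

17341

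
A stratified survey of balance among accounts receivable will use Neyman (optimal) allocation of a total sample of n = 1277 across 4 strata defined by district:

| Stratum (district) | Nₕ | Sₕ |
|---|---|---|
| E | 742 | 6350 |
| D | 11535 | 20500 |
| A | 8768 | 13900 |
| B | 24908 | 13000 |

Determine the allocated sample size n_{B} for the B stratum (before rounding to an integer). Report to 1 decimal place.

602.0

Neyman allocation: nₕ = n·NₕSₕ / Σⱼ NⱼSⱼ.
Σ NⱼSⱼ = 742·6350 + 11535·20500 + 8768·13900 + 24908·13000 = 6.868584 × 10^8.
n_{B} = 1277·24908·13000 / (6.868584 × 10^8) = 602.0.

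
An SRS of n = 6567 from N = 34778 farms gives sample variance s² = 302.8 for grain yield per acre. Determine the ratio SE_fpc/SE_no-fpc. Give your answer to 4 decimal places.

f = n/N = 6567/34778 = 0.18882627.
SE_no-fpc = √(s²/n) = 0.21473084; SE_fpc = √((1−f)s²/n) = 0.19339773.
Ratio = √(1−f) = 0.90065184.

0.9007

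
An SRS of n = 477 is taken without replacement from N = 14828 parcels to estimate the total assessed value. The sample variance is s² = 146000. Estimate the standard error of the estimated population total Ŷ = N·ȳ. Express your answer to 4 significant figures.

255200

Var(Ŷ) = N²·Var(ȳ) = N²·(1 − n/N)·s²/n.
f = 477/14828 = 0.03216887; Var(ȳ) = 0.96783113·146000/477 = 296.23343.
Var(Ŷ) = 14828² · 296.23343 = 6.5132721 × 10^10.
SE(Ŷ) = √(6.5132721 × 10^10) = 255200.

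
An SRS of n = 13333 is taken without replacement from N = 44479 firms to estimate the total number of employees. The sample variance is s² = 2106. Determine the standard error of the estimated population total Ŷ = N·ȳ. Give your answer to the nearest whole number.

Var(Ŷ) = N²·Var(ȳ) = N²·(1 − n/N)·s²/n.
f = 13333/44479 = 0.29975944; Var(ȳ) = 0.70024056·2106/13333 = 0.11060576.
Var(Ŷ) = 44479² · 0.11060576 = 2.1882038 × 10^8.
SE(Ŷ) = √(2.1882038 × 10^8) = 14793.

14793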